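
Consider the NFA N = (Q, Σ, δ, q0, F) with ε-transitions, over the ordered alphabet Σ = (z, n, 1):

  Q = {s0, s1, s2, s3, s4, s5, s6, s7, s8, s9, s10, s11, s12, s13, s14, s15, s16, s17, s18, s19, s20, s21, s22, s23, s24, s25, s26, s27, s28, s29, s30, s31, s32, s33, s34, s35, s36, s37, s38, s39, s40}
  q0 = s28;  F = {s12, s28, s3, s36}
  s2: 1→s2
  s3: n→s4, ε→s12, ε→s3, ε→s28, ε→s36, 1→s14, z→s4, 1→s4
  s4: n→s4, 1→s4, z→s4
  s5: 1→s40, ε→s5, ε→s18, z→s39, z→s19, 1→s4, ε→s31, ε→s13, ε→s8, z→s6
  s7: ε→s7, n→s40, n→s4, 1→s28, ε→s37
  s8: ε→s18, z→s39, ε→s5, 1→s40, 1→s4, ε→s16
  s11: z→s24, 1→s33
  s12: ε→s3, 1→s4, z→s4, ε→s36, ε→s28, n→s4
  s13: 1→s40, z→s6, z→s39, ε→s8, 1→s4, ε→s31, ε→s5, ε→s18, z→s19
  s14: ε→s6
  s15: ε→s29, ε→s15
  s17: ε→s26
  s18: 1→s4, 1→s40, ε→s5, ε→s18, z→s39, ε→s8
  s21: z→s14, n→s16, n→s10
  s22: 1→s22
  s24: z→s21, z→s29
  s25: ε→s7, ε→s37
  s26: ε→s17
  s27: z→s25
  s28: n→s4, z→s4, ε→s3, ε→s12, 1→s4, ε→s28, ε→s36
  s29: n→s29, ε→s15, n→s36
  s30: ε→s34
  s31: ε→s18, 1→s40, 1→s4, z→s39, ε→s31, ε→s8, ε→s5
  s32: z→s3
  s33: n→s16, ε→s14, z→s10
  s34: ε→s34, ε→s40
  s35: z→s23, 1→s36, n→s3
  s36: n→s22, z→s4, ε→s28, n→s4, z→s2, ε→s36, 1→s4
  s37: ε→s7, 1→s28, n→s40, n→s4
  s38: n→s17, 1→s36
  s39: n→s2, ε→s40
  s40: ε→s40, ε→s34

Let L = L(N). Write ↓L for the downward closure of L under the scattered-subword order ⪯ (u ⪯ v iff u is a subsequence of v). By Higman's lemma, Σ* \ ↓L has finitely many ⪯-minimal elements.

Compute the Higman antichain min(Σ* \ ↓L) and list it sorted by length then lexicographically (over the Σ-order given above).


|Q|=41, |F|=4, |δ|=114 (50 ε).
min D↑ (2 st, q0=0, F={1}): 0:z→1,n→1,1→1 1:z→1,n→1,1→1.
'z': N↓-sim [9, 2] end={s2,s4} rej; 1/1 deletions ∈↓L.
'n': run [9, 2] end={s22,s4} ∉↓L; 1/1 deletions ∈↓L.
'1': N↓-sim [9, 5] end={s14,s2,s22,s4,s6} rej; 1/1 single-dels accept.
3 obstructions.

min(Σ*\↓L) = [z, n, 1].


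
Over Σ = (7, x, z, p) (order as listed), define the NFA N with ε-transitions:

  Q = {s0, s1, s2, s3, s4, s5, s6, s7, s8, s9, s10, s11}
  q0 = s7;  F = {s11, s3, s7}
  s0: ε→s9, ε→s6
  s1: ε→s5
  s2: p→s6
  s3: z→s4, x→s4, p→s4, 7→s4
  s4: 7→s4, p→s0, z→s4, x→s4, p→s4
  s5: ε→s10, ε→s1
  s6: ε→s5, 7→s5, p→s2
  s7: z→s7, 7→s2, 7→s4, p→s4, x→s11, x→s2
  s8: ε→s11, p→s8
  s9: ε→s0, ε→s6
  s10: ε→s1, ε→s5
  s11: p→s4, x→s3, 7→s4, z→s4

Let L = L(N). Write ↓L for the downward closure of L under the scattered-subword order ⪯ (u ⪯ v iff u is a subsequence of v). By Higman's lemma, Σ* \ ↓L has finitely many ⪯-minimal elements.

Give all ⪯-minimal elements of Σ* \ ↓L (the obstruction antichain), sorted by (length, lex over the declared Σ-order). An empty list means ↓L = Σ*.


|Q|=12, |F|=3, |δ|=34 (11 ε).
min D↑ (4 st, q0=0, F={1}): 0:7→1,x→2,z→0,p→1 1:7→1,x→1,z→1,p→1 2:7→1,x→3,z→1,p→1 3:7→1,x→1,z→1,p→1 [Hopcroft].
'7': |S_i|=[11, 8] end={s0,s1,s10,s2,s4,s5,s6,s9} — reject; 1/1 single-dels accept.
'p': N↓-sim [11, 8] end={s0,s1,s10,s2,s4,s5,s6,s9} rej; 1/1 del acc.
'xz': run [11, 10, 8] end={s0,s1,s10,s2,s4,s5,s6,s9} — reject; 2/2 single-dels accept.
'xxx': |S_i|=[11, 10, 9, 8] end={s0,s1,s10,s2,s4,s5,s6,s9} rej; 3/3 single-dels accept.
4 words, ⪯-incomp.

min(Σ*\↓L) = [7, p, xz, xxx].


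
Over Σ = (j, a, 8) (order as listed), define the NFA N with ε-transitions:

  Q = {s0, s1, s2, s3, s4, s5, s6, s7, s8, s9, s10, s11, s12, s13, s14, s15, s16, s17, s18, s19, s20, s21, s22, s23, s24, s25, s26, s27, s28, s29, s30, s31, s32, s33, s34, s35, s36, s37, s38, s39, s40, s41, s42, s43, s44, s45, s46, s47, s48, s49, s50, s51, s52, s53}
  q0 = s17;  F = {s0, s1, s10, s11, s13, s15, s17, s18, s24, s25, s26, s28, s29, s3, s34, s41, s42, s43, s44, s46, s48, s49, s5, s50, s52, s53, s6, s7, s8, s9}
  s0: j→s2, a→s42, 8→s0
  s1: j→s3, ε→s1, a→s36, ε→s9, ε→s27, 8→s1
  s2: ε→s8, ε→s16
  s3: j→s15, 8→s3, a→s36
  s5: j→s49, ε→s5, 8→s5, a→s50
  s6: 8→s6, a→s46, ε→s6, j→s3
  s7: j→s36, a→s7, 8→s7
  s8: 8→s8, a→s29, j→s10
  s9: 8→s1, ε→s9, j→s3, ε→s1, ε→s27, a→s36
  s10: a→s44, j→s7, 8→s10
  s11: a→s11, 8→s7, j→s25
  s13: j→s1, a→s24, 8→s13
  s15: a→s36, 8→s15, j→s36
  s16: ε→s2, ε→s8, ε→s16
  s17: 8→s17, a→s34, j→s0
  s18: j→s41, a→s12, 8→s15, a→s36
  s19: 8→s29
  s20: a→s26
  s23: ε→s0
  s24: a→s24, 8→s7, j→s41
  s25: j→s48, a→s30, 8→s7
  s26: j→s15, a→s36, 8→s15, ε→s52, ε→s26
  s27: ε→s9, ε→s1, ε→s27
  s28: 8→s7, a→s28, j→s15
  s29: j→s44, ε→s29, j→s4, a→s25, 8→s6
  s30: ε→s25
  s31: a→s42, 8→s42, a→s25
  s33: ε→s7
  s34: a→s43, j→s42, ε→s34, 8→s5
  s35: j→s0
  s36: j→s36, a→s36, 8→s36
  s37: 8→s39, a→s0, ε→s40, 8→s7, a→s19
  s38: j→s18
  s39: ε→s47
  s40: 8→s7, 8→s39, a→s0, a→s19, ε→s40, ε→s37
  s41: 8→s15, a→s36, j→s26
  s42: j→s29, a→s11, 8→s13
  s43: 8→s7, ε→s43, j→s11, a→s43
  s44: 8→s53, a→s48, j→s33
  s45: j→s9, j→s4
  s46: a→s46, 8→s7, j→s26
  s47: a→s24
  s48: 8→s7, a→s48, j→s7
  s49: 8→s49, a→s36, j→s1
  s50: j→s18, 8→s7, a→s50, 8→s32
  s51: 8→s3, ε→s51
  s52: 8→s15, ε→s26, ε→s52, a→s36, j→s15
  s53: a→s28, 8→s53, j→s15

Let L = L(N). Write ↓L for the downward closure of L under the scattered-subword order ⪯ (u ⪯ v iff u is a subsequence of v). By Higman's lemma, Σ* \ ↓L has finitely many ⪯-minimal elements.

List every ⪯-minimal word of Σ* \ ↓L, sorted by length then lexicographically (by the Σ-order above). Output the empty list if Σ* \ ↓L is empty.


|Q|=54, |F|=30, |δ|=146 (31 ε).
min D↑ (29 st, q0=0, F={19}): 0:j→1,a→2,8→0 1:j→3,a→4,8→1 2:j→4,a→5,8→6 3:j→7,a→8,8→3 4:j→8,a→9,8→10 5:j→9,a→5,8→11 6:j→12,a→13,8→6 7:j→11,a→14,8→7 8:j→14,a→15,8→16 9:j→15,a→9,8→11 10:j→17,a→18,8→10 11:j→19,a→11,8→11 12:j→17,a→19,8→12 13:j→20,a→13,8→11 14:j→11,a→21,8→22 15:j→21,a→15,8→11 16:j→23,a→24,8→16 17:j→23,a→19,8→17 18:j→25,a→18,8→11 19:j→19,a→19,8→19 20:j→25,a→19,8→26 21:j→11,a→21,8→11 22:j→26,a→27,8→22 23:j→26,a→19,8→23 24:j→28,a→24,8→11 25:j→28,a→19,8→26 26:j→19,a→19,8→26 27:j→26,a→27,8→11 28:j→26,a→19,8→26 [Hopcroft].
'aa8j': run [39, 33, 18, 4, 1] end={s36} ∉↓L; 4/4 deletions ∈↓L.
'a8ja': N↓-sim [39, 33, 22, 12, 2] end={s12,s36} — reject; 4/4 del acc.
'jjjjj': run [39, 33, 25, 13, 4, 1] end={s36} rej; 5/5 del acc.
3 minimals (antichain).

Antichain: [aa8j, a8ja, jjjjj].


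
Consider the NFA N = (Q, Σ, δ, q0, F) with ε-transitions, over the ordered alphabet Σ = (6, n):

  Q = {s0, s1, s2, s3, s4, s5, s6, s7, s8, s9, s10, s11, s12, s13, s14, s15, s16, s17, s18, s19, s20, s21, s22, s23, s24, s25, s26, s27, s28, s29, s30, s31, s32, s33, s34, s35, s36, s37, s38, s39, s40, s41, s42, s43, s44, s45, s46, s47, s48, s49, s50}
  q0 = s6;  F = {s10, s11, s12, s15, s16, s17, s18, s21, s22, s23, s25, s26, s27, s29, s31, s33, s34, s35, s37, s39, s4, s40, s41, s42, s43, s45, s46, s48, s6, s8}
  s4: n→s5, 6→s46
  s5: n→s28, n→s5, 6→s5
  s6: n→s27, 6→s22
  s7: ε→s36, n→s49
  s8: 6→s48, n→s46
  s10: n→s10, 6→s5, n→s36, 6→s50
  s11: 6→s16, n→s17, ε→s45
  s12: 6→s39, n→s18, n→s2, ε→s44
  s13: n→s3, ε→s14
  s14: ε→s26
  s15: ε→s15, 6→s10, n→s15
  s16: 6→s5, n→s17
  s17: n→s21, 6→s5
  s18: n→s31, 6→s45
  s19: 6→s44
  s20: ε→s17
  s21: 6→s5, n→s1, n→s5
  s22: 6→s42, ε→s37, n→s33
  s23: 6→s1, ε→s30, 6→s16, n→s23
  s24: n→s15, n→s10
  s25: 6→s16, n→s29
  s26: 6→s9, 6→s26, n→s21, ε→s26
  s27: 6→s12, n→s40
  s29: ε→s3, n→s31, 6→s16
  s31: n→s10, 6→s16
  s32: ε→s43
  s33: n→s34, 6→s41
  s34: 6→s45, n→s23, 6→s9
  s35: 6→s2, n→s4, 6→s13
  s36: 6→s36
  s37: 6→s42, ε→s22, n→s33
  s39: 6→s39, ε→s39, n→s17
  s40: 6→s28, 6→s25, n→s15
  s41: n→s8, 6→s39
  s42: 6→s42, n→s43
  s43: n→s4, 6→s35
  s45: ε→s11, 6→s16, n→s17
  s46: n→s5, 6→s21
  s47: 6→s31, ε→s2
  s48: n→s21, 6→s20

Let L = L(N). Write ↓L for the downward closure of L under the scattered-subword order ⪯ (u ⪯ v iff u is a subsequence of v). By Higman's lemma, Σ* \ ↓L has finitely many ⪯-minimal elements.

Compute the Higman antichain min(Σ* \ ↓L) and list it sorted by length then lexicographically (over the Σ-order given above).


Antichain: [66nnn, n66n6, nn666, nnn66, 6nn6n6, n6nnn6].

|Q|=51, |F|=30, |δ|=95 (16 ε).
min D↑ (29 st, q0=0, F={26}): 0:6→1,n→2 1:6→3,n→4 2:6→5,n→6 3:6→3,n→7 4:6→8,n→9 5:6→10,n→11 6:6→12,n→13 7:6→14,n→15 8:6→10,n→16 9:6→17,n→18 10:6→10,n→19 11:6→17,n→20 12:6→21,n→22 13:6→23,n→13 14:6→24,n→15 15:6→25,n→26 16:6→27,n→25 17:6→21,n→19 18:6→21,n→18 19:6→26,n→28 20:6→21,n→23 21:6→26,n→19 22:6→21,n→20 23:6→26,n→23 24:6→24,n→28 25:6→28,n→26 26:6→26,n→26 27:6→19,n→28 28:6→26,n→26.
'66nnn': N↓-sim [43, 39, 26, 18, 7, 3] end={s1,s28,s5} — reject; 5/5 deletions ∈↓L.
'n66n6': N↓-sim [43, 39, 31, 20, 6, 2] end={s28,s5} — reject; 5/5 deletions ∈↓L.
'nn666': run [43, 39, 28, 19, 9, 3] end={s28,s36,s5} rej; 5/5 single-dels accept.
'nnn66': |S_i|=[43, 39, 28, 16, 9, 4] end={s28,s36,s5,s50} ∉↓L; 5/5 del acc.
'6nn6n6': run [43, 39, 33, 22, 14, 5, 2] end={s28,s5} ∉↓L; 6/6 single-dels accept.
'n6nnn6': run [43, 39, 31, 21, 11, 8, 4] end={s28,s36,s5,s50} — reject; 6/6 single-dels accept.
6 obstructions.


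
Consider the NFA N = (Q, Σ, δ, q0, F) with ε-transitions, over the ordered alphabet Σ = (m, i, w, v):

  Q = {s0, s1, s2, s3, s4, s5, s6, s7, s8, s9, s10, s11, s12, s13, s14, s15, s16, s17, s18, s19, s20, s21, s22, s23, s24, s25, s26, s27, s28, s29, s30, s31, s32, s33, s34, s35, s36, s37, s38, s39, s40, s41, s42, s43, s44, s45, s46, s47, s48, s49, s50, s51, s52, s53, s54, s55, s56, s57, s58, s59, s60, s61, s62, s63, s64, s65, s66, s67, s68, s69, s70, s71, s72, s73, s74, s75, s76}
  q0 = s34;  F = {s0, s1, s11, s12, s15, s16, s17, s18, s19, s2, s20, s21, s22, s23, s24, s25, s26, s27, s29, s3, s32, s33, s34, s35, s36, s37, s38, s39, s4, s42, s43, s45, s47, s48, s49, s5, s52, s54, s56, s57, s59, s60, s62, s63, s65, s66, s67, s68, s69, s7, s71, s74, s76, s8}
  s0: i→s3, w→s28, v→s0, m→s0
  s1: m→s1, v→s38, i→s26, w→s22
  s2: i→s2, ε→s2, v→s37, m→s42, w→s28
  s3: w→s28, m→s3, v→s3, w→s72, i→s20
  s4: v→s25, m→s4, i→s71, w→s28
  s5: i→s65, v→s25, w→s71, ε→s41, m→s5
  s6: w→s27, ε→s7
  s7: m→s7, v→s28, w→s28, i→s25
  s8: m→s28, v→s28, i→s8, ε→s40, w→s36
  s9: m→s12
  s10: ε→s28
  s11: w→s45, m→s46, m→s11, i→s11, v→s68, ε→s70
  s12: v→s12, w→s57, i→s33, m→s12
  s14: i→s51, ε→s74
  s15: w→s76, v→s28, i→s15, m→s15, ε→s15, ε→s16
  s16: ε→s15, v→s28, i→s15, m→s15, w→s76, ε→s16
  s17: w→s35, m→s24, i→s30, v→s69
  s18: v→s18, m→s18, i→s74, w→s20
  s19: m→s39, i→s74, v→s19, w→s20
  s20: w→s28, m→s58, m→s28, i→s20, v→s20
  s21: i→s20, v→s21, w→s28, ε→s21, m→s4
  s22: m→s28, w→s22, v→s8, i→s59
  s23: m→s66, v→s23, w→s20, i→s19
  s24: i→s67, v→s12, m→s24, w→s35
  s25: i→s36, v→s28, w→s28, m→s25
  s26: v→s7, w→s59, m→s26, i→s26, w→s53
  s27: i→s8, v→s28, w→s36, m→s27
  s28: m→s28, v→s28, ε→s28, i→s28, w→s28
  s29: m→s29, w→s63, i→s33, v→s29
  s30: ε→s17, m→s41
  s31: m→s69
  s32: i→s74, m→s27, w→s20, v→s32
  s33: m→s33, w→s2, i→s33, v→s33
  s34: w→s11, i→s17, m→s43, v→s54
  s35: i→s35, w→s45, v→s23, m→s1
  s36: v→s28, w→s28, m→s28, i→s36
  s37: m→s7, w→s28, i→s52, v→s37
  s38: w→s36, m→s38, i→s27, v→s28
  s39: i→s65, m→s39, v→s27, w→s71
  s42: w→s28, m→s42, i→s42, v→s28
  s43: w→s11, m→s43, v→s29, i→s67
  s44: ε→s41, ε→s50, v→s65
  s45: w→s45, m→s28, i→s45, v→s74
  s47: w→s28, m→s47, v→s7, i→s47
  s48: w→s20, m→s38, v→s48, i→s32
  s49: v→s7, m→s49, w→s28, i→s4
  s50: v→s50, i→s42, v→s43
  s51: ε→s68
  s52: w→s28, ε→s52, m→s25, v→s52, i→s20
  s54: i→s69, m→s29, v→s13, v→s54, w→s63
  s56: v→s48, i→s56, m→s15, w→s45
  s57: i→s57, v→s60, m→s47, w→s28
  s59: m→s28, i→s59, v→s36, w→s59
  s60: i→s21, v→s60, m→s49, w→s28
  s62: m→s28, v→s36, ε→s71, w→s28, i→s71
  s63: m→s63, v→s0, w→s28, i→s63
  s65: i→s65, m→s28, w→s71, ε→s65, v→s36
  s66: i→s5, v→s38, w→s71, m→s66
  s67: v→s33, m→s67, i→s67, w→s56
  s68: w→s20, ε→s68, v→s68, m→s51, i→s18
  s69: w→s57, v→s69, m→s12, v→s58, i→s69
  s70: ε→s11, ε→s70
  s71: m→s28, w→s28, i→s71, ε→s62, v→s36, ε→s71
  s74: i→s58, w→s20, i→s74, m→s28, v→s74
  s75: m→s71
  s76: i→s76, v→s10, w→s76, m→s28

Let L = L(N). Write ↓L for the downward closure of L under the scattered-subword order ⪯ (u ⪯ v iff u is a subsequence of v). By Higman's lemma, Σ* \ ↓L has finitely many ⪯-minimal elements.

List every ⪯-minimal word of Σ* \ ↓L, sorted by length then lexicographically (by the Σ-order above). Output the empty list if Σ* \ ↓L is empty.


min(Σ*\↓L) = [wwm, vww, miwmv, iwmvv, wviim, iwmivw].

|Q|=77, |F|=54, |δ|=262 (25 ε).
min D↑ (53 st, q0=0, F={19}): 0:m→1,i→2,w→3,v→4 1:m→1,i→5,w→3,v→6 2:m→7,i→2,w→8,v→9 3:m→3,i→3,w→10,v→11 4:m→6,i→9,w→12,v→4 5:m→5,i→5,w→13,v→14 6:m→6,i→14,w→12,v→6 7:m→7,i→5,w→8,v→15 8:m→16,i→8,w→10,v→17 9:m→15,i→9,w→18,v→9 10:m→19,i→10,w→10,v→20 11:m→11,i→21,w→22,v→11 12:m→12,i→12,w→19,v→23 13:m→24,i→13,w→10,v→25 14:m→14,i→14,w→26,v→14 15:m→15,i→14,w→18,v→15 16:m→16,i→27,w→28,v→29 17:m→30,i→31,w→22,v→17 18:m→32,i→18,w→19,v→33 19:m→19,i→19,w→19,v→19 20:m→19,i→20,w→22,v→20 21:m→21,i→20,w→22,v→21 22:m→19,i→22,w→19,v→22 23:m→23,i→34,w→19,v→23 24:m→24,i→24,w→35,v→19 25:m→29,i→36,w→22,v→25 26:m→37,i→26,w→19,v→38 27:m→27,i→27,w→39,v→40 28:m→19,i→39,w→28,v→41 29:m→29,i→42,w→43,v→19 30:m→30,i→44,w→45,v→29 31:m→46,i→20,w→22,v→31 32:m→32,i→32,w→19,v→40 33:m→47,i→48,w→19,v→33 34:m→34,i→22,w→19,v→34 35:m→19,i→35,w→35,v→19 36:m→42,i→20,w→22,v→36 37:m→37,i→37,w→19,v→19 38:m→40,i→49,w→19,v→38 39:m→19,i→39,w→39,v→43 40:m→40,i→50,w→19,v→19 41:m→19,i→41,w→43,v→19 42:m→42,i→41,w→43,v→19 43:m→19,i→43,w→19,v→19 44:m→44,i→51,w→45,v→50 45:m→19,i→45,w→19,v→43 46:m→46,i→51,w→45,v→42 47:m→47,i→52,w→19,v→40 48:m→52,i→22,w→19,v→48 49:m→50,i→22,w→19,v→49 50:m→50,i→43,w→19,v→19 51:m→19,i→51,w→45,v→43 52:m→52,i→45,w→19,v→50.
'wwm': |S_i|=[66, 54, 16, 2] end={s28,s58} — reject; 3/3 del acc.
'vww': |S_i|=[66, 46, 22, 2] end={s28,s72} ∉↓L; 3/3 del acc.
'miwmv': N↓-sim [66, 60, 56, 29, 14, 2] end={s10,s28} rej; 5/5 del acc.
'iwmvv': N↓-sim [66, 61, 45, 29, 9, 1] end={s28} ∉↓L; 5/5 deletions ∈↓L.
'wviim': |S_i|=[66, 54, 35, 23, 10, 2] end={s28,s58} rej; 5/5 deletions ∈↓L.
'iwmivw': run [66, 61, 45, 29, 22, 5, 1] end={s28} ∉↓L; 6/6 single-dels accept.
6 obstructions.


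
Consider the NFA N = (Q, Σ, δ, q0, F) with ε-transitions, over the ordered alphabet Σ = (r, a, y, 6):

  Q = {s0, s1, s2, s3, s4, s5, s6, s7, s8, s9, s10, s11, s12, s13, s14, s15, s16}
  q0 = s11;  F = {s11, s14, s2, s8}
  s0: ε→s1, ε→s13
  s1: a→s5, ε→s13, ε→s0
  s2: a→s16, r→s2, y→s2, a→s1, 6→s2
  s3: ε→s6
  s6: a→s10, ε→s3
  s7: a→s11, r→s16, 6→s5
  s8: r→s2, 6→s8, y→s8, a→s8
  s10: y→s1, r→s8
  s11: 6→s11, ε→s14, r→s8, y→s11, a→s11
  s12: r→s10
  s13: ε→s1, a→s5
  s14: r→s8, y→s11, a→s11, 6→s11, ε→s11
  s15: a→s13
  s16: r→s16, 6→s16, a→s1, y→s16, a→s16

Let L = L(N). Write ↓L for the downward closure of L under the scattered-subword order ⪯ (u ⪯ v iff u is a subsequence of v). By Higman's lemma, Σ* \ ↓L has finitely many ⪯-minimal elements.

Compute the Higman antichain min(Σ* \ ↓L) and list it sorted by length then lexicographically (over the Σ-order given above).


A = [rra].

|Q|=17, |F|=4, |δ|=41 (9 ε).
min D↑ (4 st, q0=0, F={3}): 0:r→1,a→0,y→0,6→0 1:r→2,a→1,y→1,6→1 2:r→2,a→3,y→2,6→2 3:r→3,a→3,y→3,6→3 (ε-aug+det+¬).
'rra': N↓-sim [9, 7, 6, 5] end={s0,s1,s13,s16,s5} rej; 3/3 single-dels accept.
1 obstructions.


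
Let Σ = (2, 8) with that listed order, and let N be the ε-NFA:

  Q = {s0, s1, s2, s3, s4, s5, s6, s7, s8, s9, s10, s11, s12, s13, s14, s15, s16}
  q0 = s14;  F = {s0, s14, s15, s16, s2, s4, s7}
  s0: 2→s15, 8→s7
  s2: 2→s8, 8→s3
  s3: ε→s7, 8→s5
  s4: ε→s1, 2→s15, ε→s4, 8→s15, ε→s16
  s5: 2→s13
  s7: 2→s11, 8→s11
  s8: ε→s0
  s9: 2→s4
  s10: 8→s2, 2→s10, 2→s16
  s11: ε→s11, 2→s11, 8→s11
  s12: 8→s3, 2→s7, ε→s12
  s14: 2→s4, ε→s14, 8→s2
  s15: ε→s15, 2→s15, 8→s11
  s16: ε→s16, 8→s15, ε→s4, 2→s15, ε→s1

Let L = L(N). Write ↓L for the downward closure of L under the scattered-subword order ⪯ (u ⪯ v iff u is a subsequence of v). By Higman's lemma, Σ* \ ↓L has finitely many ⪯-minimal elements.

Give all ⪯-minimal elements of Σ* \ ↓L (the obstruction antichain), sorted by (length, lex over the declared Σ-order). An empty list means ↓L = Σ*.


|Q|=17, |F|=7, |δ|=36 (12 ε).
min D↑ (7 st, q0=0, F={6}): 0:2→1,8→2 1:2→3,8→3 2:2→4,8→5 3:2→3,8→6 4:2→3,8→5 5:2→6,8→6 6:2→6,8→6 [Hopcroft].
'228': |S_i|=[13, 9, 2, 1] end={s11} ∉↓L; 3/3 single-dels accept.
'288': N↓-sim [13, 9, 3, 1] end={s11} rej; 3/3 del acc.
'882': N↓-sim [13, 9, 5, 2] end={s11,s13} — reject; 3/3 del acc.
'888': run [13, 9, 5, 3] end={s11,s13,s5} ∉↓L; 3/3 single-dels accept.
4 minimals (antichain).

A = [228, 288, 882, 888].


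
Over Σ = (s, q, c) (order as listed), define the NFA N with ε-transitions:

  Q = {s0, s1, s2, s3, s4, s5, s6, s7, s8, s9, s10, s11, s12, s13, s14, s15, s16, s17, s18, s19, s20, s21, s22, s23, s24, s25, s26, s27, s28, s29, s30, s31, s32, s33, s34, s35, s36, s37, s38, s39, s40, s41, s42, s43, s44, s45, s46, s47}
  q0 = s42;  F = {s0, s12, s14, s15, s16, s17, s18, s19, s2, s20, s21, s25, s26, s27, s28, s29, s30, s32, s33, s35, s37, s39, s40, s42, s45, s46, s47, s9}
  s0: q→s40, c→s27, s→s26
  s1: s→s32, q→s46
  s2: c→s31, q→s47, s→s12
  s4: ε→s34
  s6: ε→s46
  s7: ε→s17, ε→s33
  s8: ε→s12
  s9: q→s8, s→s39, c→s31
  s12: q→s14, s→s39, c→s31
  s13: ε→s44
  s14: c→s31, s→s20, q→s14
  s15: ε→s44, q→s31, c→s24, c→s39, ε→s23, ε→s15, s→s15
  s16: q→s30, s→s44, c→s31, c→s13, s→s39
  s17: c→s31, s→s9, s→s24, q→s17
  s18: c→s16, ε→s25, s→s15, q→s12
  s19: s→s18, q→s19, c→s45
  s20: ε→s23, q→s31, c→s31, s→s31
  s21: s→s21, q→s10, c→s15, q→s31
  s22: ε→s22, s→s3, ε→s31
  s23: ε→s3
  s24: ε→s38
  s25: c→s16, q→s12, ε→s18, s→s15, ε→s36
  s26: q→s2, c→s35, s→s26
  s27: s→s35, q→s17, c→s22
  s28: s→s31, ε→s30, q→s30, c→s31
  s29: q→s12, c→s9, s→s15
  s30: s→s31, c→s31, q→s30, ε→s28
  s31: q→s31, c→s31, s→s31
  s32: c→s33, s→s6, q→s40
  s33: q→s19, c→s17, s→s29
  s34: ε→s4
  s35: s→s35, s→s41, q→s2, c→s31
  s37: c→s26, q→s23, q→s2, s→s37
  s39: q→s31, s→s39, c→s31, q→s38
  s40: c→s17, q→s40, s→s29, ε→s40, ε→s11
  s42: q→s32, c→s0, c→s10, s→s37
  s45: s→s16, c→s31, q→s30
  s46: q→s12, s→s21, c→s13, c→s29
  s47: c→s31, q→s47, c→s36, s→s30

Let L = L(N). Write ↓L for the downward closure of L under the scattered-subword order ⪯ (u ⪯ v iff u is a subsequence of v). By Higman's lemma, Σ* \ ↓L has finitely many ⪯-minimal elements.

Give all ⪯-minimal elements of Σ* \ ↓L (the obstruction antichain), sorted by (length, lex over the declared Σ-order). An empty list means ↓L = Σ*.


Antichain: [sqc, ccc, qssq, qqcc, sqqss, qcqcqs].

|Q|=48, |F|=28, |δ|=123 (22 ε).
min D↑ (27 st, q0=0, F={12}): 0:s→1,q→2,c→3 1:s→1,q→4,c→5 2:s→6,q→7,c→8 3:s→5,q→7,c→9 4:s→10,q→11,c→12 5:s→5,q→4,c→13 6:s→14,q→10,c→15 7:s→15,q→7,c→16 8:s→15,q→17,c→16 9:s→13,q→16,c→12 10:s→18,q→19,c→12 11:s→20,q→11,c→12 12:s→12,q→12,c→12 13:s→13,q→4,c→12 14:s→14,q→12,c→21 15:s→21,q→10,c→22 16:s→22,q→16,c→12 17:s→23,q→17,c→24 18:s→18,q→12,c→12 19:s→25,q→19,c→12 20:s→12,q→20,c→12 21:s→21,q→12,c→18 22:s→18,q→10,c→12 23:s→21,q→10,c→26 24:s→26,q→20,c→12 25:s→12,q→12,c→12 26:s→18,q→20,c→12.
'sqc': N↓-sim [42, 31, 15, 2] end={s31,s36} ∉↓L; 3/3 del acc.
'ccc': N↓-sim [42, 36, 25, 6] end={s13,s22,s3,s31,s36,s44} rej; 3/3 del acc.
'qssq': run [42, 34, 25, 11, 3] end={s10,s31,s38} rej; 4/4 deletions ∈↓L.
'qqcc': |S_i|=[42, 34, 28, 19, 3] end={s13,s31,s44} — reject; 4/4 single-dels accept.
'sqqss': N↓-sim [42, 31, 15, 10, 6, 1] end={s31} — reject; 5/5 del acc.
'qcqcqs': run [42, 34, 25, 23, 10, 4, 1] end={s31} ∉↓L; 6/6 deletions ∈↓L.
6 obstructions.


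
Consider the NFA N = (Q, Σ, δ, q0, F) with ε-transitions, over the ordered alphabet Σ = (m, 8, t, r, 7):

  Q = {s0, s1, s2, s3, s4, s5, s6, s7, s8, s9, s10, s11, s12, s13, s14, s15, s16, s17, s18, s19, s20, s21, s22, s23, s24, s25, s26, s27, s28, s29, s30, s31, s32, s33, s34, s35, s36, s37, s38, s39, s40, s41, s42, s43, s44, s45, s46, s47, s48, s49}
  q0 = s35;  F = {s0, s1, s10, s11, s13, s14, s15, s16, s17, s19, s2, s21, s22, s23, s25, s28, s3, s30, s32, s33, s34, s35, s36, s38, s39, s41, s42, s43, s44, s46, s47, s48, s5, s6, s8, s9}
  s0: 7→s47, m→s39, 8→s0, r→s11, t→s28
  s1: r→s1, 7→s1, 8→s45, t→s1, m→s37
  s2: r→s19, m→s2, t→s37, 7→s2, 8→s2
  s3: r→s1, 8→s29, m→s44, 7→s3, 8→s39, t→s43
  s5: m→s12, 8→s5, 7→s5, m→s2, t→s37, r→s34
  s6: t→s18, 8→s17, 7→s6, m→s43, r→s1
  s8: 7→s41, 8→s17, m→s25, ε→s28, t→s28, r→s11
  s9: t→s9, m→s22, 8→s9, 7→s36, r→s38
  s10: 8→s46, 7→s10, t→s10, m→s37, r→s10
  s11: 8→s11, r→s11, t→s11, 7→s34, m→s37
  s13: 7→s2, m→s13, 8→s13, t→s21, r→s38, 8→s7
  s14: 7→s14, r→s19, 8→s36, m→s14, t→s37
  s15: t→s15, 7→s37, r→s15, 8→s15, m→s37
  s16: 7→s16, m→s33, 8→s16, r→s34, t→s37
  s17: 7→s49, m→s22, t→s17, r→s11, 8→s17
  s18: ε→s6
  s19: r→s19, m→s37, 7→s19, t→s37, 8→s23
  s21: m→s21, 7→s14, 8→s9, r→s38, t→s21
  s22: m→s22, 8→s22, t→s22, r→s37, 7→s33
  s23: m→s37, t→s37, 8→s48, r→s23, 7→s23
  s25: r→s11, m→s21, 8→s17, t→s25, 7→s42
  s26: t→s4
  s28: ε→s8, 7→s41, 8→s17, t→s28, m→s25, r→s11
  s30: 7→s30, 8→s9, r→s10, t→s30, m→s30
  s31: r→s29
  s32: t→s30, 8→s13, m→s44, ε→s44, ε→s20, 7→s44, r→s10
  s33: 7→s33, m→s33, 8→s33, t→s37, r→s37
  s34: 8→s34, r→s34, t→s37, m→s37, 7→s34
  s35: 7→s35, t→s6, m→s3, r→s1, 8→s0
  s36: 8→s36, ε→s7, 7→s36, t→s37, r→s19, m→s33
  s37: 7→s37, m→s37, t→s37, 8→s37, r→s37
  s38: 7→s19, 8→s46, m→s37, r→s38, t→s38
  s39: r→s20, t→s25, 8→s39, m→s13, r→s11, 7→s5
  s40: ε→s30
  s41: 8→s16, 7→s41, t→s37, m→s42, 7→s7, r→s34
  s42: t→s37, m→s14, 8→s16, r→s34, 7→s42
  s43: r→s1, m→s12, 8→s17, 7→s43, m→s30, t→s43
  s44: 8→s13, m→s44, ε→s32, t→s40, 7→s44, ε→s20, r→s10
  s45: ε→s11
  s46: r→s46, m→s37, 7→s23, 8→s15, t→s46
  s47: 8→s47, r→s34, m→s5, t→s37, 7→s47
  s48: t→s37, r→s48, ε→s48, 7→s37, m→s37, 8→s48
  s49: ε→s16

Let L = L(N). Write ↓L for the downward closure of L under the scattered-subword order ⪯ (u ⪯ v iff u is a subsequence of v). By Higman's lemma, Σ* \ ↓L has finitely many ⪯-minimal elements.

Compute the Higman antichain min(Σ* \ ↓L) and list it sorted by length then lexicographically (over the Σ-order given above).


|Q|=50, |F|=36, |δ|=205 (12 ε).
min D↑ (35 st, q0=0, F={12}): 0:m→1,8→2,t→3,r→4,7→0 1:m→5,8→6,t→7,r→4,7→1 2:m→6,8→2,t→8,r→9,7→10 3:m→7,8→11,t→3,r→4,7→3 4:m→12,8→9,t→4,r→4,7→4 5:m→5,8→13,t→14,r→15,7→5 6:m→13,8→6,t→16,r→9,7→17 7:m→14,8→11,t→7,r→4,7→7 8:m→16,8→11,t→8,r→9,7→18 9:m→12,8→9,t→9,r→9,7→19 10:m→17,8→10,t→12,r→19,7→10 11:m→20,8→11,t→11,r→9,7→21 12:m→12,8→12,t→12,r→12,7→12 13:m→13,8→13,t→22,r→23,7→24 14:m→14,8→25,t→14,r→15,7→14 15:m→12,8→26,t→15,r→15,7→15 16:m→22,8→11,t→16,r→9,7→27 17:m→24,8→17,t→12,r→19,7→17 18:m→27,8→21,t→12,r→19,7→18 19:m→12,8→19,t→12,r→19,7→19 20:m→20,8→20,t→20,r→12,7→28 21:m→28,8→21,t→12,r→19,7→21 22:m→22,8→25,t→22,r→23,7→29 23:m→12,8→26,t→23,r→23,7→30 24:m→24,8→24,t→12,r→30,7→24 25:m→20,8→25,t→25,r→23,7→31 26:m→12,8→32,t→26,r→26,7→33 27:m→29,8→21,t→12,r→19,7→27 28:m→28,8→28,t→12,r→12,7→28 29:m→29,8→31,t→12,r→30,7→29 30:m→12,8→33,t→12,r→30,7→30 31:m→28,8→31,t→12,r→30,7→31 32:m→12,8→32,t→32,r→32,7→12 33:m→12,8→34,t→12,r→33,7→33 34:m→12,8→34,t→12,r→34,7→12 [Hopcroft].
'rm': run [45, 13, 1] end={s37} — reject; 2/2 deletions ∈↓L.
'87t': run [45, 34, 17, 1] end={s37} ∉↓L; 3/3 deletions ∈↓L.
't8mr': |S_i|=[45, 33, 18, 3, 1] end={s37} rej; 4/4 deletions ∈↓L.
'mmr887': N↓-sim [45, 37, 23, 8, 5, 3, 1] end={s37} rej; 6/6 deletions ∈↓L.
4 minimals (antichain).

min(Σ*\↓L) = [rm, 87t, t8mr, mmr887].


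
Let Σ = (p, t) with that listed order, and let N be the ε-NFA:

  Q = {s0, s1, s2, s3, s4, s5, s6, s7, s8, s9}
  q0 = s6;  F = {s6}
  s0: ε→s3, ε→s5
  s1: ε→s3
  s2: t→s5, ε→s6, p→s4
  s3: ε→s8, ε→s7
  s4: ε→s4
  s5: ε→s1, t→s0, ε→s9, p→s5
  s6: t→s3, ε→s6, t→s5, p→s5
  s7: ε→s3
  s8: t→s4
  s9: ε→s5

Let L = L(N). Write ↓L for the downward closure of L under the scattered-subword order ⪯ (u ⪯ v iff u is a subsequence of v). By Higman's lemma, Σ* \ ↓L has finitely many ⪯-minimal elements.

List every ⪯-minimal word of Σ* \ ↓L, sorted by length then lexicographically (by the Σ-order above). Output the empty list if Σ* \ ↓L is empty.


min(Σ*\↓L) = [p, t].

|Q|=10, |F|=1, |δ|=20 (12 ε).
min D↑ (2 st, q0=0, F={1}): 0:p→1,t→1 1:p→1,t→1.
'p': N↓-sim [9, 8] end={s0,s1,s3,s4,s5,s7,s8,s9} ∉↓L; 1/1 deletions ∈↓L.
't': N↓-sim [9, 8] end={s0,s1,s3,s4,s5,s7,s8,s9} — reject; 1/1 del acc.
2 minimals (antichain).


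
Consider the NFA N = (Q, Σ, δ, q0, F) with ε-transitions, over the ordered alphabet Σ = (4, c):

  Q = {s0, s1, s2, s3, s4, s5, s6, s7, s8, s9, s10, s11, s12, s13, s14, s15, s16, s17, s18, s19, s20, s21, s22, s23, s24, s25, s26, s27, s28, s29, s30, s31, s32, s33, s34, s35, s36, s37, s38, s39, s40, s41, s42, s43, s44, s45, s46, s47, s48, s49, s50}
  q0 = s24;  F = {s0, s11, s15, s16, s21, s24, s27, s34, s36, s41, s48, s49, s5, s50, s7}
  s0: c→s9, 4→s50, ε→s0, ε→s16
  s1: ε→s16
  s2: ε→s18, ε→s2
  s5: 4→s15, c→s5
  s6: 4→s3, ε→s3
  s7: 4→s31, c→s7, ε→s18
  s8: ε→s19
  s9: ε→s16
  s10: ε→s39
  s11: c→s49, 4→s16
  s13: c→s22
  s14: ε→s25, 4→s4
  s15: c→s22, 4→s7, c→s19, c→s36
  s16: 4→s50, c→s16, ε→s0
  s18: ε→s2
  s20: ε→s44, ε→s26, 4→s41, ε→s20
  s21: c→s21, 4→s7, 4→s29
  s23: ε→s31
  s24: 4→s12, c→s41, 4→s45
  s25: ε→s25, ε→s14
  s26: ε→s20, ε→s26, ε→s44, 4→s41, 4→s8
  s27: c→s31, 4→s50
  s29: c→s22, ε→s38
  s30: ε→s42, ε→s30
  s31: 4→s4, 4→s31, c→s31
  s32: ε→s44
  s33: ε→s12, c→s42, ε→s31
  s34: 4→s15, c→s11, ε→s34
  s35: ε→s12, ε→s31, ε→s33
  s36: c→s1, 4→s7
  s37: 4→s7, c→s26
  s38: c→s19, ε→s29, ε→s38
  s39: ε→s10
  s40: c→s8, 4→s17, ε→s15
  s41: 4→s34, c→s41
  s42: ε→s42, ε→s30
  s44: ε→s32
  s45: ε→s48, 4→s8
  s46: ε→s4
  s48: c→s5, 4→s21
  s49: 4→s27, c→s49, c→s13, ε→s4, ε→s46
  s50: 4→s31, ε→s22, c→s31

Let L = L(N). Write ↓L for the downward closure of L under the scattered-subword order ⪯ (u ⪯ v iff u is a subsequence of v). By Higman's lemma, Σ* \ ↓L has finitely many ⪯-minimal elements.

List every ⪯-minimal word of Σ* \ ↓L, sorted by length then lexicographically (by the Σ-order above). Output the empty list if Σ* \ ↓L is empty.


|Q|=51, |F|=15, |δ|=96 (44 ε).
min D↑ (15 st, q0=0, F={9}): 0:4→1,c→2 1:4→3,c→4 2:4→5,c→2 3:4→6,c→3 4:4→7,c→4 5:4→7,c→8 6:4→9,c→6 7:4→6,c→10 8:4→11,c→12 9:4→9,c→9 10:4→6,c→11 11:4→13,c→11 12:4→14,c→12 13:4→9,c→9 14:4→13,c→9 (ε-aug+det+¬).
'4444': run [30, 28, 19, 10, 2] end={s31,s4} — reject; 4/4 deletions ∈↓L.
'c4c44c': N↓-sim [30, 25, 22, 18, 11, 4, 2] end={s31,s4} ∉↓L; 6/6 deletions ∈↓L.
'c4cc4c': run [30, 25, 22, 18, 15, 5, 2] end={s31,s4} ∉↓L; 6/6 del acc.
3 minimals (antichain).

min(Σ*\↓L) = [4444, c4c44c, c4cc4c].


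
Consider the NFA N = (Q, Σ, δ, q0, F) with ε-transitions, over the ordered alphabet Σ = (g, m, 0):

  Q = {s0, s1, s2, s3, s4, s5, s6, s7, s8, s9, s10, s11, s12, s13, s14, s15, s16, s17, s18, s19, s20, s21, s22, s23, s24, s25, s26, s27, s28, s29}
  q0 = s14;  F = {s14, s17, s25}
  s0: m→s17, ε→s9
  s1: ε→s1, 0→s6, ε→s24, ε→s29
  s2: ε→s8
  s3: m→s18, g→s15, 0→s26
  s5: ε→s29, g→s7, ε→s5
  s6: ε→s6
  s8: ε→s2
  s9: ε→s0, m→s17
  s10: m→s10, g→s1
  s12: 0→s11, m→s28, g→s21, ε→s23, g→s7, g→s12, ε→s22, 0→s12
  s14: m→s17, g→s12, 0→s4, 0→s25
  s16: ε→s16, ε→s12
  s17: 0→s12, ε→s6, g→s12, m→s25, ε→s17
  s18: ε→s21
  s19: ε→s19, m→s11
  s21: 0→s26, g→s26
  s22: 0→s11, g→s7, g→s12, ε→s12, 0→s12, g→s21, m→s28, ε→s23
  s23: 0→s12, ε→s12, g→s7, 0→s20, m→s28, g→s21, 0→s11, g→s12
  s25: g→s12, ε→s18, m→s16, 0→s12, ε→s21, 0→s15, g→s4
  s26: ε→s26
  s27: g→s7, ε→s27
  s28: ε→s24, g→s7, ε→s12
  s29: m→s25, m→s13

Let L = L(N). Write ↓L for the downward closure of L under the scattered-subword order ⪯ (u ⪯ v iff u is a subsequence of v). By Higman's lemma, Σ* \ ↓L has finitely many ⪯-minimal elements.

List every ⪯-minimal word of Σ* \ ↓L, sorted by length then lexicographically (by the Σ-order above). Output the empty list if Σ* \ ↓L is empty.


A = [g, m0, 0m, 00, mmm].

|Q|=30, |F|=3, |δ|=74 (27 ε).
min D↑ (4 st, q0=0, F={1}): 0:g→1,m→2,0→3 1:g→1,m→1,0→1 2:g→1,m→3,0→1 3:g→1,m→1,0→1 [Hopcroft].
'g': run [18, 11] end={s11,s12,s20,s21,s22,s23,s24,s26,s28,s4,s7} ∉↓L; 1/1 single-dels accept.
'm0': N↓-sim [18, 17, 11] end={s11,s12,s15,s20,s21,s22,s23,s24,s26,s28,s7} — reject; 2/2 deletions ∈↓L.
'0m': run [18, 15, 11] end={s11,s12,s16,s20,s21,s22,s23,s24,s26,s28,s7} rej; 2/2 single-dels accept.
'00': |S_i|=[18, 15, 11] end={s11,s12,s15,s20,s21,s22,s23,s24,s26,s28,s7} — reject; 2/2 single-dels accept.
'mmm': run [18, 17, 15, 11] end={s11,s12,s16,s20,s21,s22,s23,s24,s26,s28,s7} ∉↓L; 3/3 single-dels accept.
5 obstructions.


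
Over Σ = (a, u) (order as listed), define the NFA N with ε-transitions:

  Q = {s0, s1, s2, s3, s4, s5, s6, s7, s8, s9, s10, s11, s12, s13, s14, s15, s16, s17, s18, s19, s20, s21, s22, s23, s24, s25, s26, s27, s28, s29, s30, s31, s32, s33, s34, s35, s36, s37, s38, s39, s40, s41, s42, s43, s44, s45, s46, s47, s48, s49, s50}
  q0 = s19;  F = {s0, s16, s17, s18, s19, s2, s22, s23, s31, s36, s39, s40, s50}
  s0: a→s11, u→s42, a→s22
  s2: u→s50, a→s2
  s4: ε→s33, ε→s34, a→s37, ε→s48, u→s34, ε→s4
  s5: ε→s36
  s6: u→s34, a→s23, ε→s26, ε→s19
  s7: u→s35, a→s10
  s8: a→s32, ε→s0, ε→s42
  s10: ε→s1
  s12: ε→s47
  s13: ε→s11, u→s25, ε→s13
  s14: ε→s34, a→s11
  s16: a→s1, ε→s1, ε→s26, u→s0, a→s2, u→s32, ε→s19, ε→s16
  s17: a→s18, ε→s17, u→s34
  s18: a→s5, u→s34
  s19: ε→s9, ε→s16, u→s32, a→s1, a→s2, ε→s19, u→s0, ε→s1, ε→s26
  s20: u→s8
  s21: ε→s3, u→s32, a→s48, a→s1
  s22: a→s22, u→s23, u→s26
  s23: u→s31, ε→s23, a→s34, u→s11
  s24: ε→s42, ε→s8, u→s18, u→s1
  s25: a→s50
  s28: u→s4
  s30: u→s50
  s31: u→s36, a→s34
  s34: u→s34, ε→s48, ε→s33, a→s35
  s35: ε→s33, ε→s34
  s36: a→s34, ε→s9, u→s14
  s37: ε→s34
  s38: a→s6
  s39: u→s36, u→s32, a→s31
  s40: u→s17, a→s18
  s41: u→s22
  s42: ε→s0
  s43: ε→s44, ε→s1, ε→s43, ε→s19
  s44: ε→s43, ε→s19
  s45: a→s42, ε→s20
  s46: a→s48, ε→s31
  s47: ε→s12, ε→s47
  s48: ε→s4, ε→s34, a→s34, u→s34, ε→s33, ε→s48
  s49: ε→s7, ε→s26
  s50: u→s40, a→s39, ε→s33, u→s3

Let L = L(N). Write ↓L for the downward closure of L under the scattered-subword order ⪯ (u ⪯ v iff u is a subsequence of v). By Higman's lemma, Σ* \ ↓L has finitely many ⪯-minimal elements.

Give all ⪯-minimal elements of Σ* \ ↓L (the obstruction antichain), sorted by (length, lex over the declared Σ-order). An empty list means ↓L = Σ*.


|Q|=51, |F|=13, |δ|=113 (52 ε).
min D↑ (13 st, q0=0, F={12}): 0:a→1,u→2 1:a→1,u→3 2:a→4,u→2 3:a→5,u→6 4:a→4,u→7 5:a→8,u→9 6:a→10,u→11 7:a→12,u→8 8:a→12,u→9 9:a→12,u→12 10:a→9,u→12 11:a→10,u→12 12:a→12,u→12 (ε-aug+det+¬).
'uaua': |S_i|=[28, 24, 18, 14, 7] end={s11,s33,s34,s35,s37,s4,s48} ∉↓L; 4/4 single-dels accept.
'auaaa': |S_i|=[28, 24, 21, 15, 12, 7] end={s11,s33,s34,s35,s37,s4,s48} rej; 5/5 single-dels accept.
'auauu': |S_i|=[28, 24, 21, 15, 11, 8] end={s11,s14,s33,s34,s35,s37,s4,s48} ∉↓L; 5/5 del acc.
'auuau': |S_i|=[28, 24, 21, 17, 12, 8] end={s11,s14,s33,s34,s35,s37,s4,s48} rej; 5/5 single-dels accept.
'auuuu': run [28, 24, 21, 17, 13, 8] end={s11,s14,s33,s34,s35,s37,s4,s48} ∉↓L; 5/5 deletions ∈↓L.
5 words, ⪯-incomp.

A = [uaua, auaaa, auauu, auuau, auuuu].


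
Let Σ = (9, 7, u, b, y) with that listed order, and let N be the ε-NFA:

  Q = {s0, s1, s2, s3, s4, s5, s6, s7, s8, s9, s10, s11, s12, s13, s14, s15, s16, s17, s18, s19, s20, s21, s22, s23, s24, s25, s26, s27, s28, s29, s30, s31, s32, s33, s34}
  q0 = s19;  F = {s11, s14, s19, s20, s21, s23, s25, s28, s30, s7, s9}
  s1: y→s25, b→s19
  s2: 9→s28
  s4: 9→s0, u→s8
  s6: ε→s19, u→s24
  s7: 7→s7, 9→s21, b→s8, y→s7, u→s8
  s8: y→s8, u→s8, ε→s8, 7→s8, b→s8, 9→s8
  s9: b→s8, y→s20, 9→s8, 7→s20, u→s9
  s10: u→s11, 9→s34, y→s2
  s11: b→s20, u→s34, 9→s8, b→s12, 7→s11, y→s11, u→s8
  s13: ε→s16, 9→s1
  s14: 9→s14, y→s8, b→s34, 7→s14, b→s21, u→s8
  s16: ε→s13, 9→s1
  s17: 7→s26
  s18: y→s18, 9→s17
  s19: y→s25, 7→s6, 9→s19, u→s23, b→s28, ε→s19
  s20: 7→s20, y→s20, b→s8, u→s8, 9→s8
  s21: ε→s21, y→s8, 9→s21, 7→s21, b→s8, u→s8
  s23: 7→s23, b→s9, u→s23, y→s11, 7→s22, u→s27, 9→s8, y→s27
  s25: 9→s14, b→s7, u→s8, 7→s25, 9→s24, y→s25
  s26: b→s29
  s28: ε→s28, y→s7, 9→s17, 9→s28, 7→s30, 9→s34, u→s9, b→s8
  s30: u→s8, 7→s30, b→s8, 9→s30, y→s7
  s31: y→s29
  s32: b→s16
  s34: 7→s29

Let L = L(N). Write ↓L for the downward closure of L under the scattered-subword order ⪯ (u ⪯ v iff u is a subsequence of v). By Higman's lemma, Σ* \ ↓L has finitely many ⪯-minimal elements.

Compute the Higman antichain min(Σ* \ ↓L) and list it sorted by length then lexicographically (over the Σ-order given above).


Antichain: [u9, bb, yu, b7u, y9y].

|Q|=35, |F|=11, |δ|=94 (7 ε).
min D↑ (12 st, q0=0, F={4}): 0:9→0,7→0,u→1,b→2,y→3 1:9→4,7→1,u→1,b→5,y→6 2:9→2,7→7,u→5,b→4,y→8 3:9→9,7→3,u→4,b→8,y→3 4:9→4,7→4,u→4,b→4,y→4 5:9→4,7→10,u→5,b→4,y→10 6:9→4,7→6,u→4,b→10,y→6 7:9→7,7→7,u→4,b→4,y→8 8:9→11,7→8,u→4,b→4,y→8 9:9→9,7→9,u→4,b→11,y→4 10:9→4,7→10,u→4,b→4,y→10 11:9→11,7→11,u→4,b→4,y→4 (ε-aug+det+¬).
'u9': |S_i|=[21, 11, 1] end={s8} — reject; 2/2 deletions ∈↓L.
'bb': N↓-sim [21, 12, 2] end={s29,s8} — reject; 2/2 del acc.
'yu': N↓-sim [21, 12, 3] end={s29,s34,s8} rej; 2/2 deletions ∈↓L.
'b7u': N↓-sim [21, 12, 7, 1] end={s8} — reject; 3/3 del acc.
'y9y': run [21, 12, 6, 1] end={s8} — reject; 3/3 deletions ∈↓L.
5 words, ⪯-incomp.


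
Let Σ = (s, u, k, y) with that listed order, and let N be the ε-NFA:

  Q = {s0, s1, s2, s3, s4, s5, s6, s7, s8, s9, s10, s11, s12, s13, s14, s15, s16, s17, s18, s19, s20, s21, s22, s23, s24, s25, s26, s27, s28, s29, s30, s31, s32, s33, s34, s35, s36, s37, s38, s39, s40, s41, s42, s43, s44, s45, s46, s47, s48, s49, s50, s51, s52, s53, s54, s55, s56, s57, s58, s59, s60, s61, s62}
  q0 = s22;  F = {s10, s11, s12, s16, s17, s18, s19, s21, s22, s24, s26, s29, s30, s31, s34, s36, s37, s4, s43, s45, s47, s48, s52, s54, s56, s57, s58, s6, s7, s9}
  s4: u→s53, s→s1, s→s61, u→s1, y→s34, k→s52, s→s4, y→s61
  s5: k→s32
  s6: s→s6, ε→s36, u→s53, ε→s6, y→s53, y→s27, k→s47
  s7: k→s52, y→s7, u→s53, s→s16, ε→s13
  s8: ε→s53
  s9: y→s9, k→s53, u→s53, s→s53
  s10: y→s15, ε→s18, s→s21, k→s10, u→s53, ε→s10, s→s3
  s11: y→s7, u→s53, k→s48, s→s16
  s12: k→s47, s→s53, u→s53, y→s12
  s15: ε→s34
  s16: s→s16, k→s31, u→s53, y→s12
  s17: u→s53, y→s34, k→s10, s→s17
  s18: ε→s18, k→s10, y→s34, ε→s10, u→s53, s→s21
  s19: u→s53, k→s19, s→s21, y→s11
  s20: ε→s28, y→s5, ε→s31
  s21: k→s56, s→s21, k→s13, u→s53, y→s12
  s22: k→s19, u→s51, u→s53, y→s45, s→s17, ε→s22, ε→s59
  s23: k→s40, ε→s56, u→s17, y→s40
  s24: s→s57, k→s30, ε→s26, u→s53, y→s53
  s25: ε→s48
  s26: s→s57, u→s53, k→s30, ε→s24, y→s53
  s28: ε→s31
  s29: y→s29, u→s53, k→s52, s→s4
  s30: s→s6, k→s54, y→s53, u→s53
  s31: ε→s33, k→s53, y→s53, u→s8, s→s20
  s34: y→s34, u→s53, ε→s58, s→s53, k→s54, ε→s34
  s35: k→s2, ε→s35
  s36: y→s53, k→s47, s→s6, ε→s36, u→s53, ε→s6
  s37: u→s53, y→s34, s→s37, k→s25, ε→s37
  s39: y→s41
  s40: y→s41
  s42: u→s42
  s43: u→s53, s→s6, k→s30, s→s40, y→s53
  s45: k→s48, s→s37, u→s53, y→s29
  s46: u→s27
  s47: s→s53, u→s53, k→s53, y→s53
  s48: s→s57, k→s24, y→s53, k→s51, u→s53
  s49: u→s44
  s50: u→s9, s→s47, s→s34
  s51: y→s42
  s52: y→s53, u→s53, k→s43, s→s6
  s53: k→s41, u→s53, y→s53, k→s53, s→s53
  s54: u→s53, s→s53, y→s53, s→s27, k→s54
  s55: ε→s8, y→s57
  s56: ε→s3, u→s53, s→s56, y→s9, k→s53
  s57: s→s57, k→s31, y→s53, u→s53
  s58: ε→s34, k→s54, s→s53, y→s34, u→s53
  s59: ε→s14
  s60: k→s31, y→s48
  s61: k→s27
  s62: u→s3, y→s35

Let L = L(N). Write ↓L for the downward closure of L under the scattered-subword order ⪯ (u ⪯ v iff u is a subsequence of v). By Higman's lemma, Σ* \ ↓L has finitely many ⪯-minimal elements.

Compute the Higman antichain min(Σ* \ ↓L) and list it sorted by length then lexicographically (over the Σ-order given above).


A = [u, sys, yky, kskk, ykkkks, yyksks].

|Q|=63, |F|=30, |δ|=186 (29 ε).
min D↑ (27 st, q0=0, F={2}): 0:s→1,u→2,k→3,y→4 1:s→1,u→2,k→5,y→6 2:s→2,u→2,k→2,y→2 3:s→7,u→2,k→3,y→8 4:s→9,u→2,k→10,y→11 5:s→7,u→2,k→5,y→6 6:s→2,u→2,k→12,y→6 7:s→7,u→2,k→13,y→14 8:s→15,u→2,k→10,y→16 9:s→9,u→2,k→10,y→6 10:s→17,u→2,k→18,y→2 11:s→19,u→2,k→20,y→11 12:s→2,u→2,k→12,y→2 13:s→13,u→2,k→2,y→21 14:s→2,u→2,k→22,y→14 15:s→15,u→2,k→23,y→14 16:s→15,u→2,k→20,y→16 17:s→17,u→2,k→23,y→2 18:s→17,u→2,k→24,y→2 19:s→19,u→2,k→20,y→6 20:s→25,u→2,k→26,y→2 21:s→2,u→2,k→2,y→21 22:s→2,u→2,k→2,y→2 23:s→23,u→2,k→2,y→2 24:s→25,u→2,k→12,y→2 25:s→25,u→2,k→22,y→2 26:s→25,u→2,k→24,y→2 (ε-aug+det+¬).
'u': N↓-sim [50, 6] end={s1,s41,s42,s51,s53,s8} — reject; 1/1 deletions ∈↓L.
'sys': |S_i|=[50, 42, 14, 3] end={s27,s41,s53} rej; 3/3 deletions ∈↓L.
'yky': run [50, 40, 25, 6] end={s27,s32,s41,s42,s5,s53} ∉↓L; 3/3 deletions ∈↓L.
'kskk': run [50, 40, 22, 14, 3] end={s32,s41,s53} rej; 4/4 single-dels accept.
'ykkkks': |S_i|=[50, 40, 25, 22, 15, 6, 3] end={s27,s41,s53} ∉↓L; 6/6 del acc.
'yyksks': N↓-sim [50, 40, 30, 18, 14, 4, 2] end={s41,s53} rej; 6/6 deletions ∈↓L.
6 minimals (antichain).
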